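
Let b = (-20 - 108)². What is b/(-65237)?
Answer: -16384/65237 ≈ -0.25115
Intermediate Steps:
b = 16384 (b = (-128)² = 16384)
b/(-65237) = 16384/(-65237) = 16384*(-1/65237) = -16384/65237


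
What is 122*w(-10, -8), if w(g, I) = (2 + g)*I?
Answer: 7808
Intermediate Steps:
w(g, I) = I*(2 + g)
122*w(-10, -8) = 122*(-8*(2 - 10)) = 122*(-8*(-8)) = 122*64 = 7808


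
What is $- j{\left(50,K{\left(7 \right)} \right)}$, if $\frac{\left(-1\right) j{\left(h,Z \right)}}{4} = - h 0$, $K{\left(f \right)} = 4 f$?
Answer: $0$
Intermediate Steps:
$j{\left(h,Z \right)} = 0$ ($j{\left(h,Z \right)} = - 4 - h 0 = \left(-4\right) 0 = 0$)
$- j{\left(50,K{\left(7 \right)} \right)} = \left(-1\right) 0 = 0$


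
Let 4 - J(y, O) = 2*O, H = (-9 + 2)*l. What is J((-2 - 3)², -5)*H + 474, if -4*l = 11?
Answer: 1487/2 ≈ 743.50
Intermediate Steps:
l = -11/4 (l = -¼*11 = -11/4 ≈ -2.7500)
H = 77/4 (H = (-9 + 2)*(-11/4) = -7*(-11/4) = 77/4 ≈ 19.250)
J(y, O) = 4 - 2*O
J((-2 - 3)², -5)*H + 474 = (4 - 2*(-5))*(77/4) + 474 = (4 + 10)*(77/4) + 474 = 14*(77/4) + 474 = 539/2 + 474 = 1487/2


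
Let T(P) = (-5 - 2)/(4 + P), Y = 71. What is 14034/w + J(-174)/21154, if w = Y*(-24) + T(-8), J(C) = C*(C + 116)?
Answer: -559392258/72018793 ≈ -7.7673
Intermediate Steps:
J(C) = C*(116 + C)
T(P) = -7/(4 + P)
w = -6809/4 (w = 71*(-24) - 7/(4 - 8) = -1704 - 7/(-4) = -1704 - 7*(-¼) = -1704 + 7/4 = -6809/4 ≈ -1702.3)
14034/w + J(-174)/21154 = 14034/(-6809/4) - 174*(116 - 174)/21154 = 14034*(-4/6809) - 174*(-58)*(1/21154) = -56136/6809 + 10092*(1/21154) = -56136/6809 + 5046/10577 = -559392258/72018793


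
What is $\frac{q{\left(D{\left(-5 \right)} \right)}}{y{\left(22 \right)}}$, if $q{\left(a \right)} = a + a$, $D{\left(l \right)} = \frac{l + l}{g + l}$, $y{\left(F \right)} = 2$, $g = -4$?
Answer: $\frac{10}{9} \approx 1.1111$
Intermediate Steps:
$D{\left(l \right)} = \frac{2 l}{-4 + l}$ ($D{\left(l \right)} = \frac{l + l}{-4 + l} = \frac{2 l}{-4 + l}$)
$q{\left(a \right)} = 2 a$
$\frac{q{\left(D{\left(-5 \right)} \right)}}{y{\left(22 \right)}} = \frac{2 \cdot 2 \left(-5\right) \frac{1}{-4 - 5}}{2} = 2 \cdot 2 \left(-5\right) \frac{1}{-9} \cdot \frac{1}{2} = 2 \cdot 2 \left(-5\right) \left(- \frac{1}{9}\right) \frac{1}{2} = 2 \cdot \frac{10}{9} \cdot \frac{1}{2} = \frac{20}{9} \cdot \frac{1}{2} = \frac{10}{9}$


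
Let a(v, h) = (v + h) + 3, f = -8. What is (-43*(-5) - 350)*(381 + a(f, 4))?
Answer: -51300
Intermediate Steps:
a(v, h) = 3 + h + v (a(v, h) = (h + v) + 3 = 3 + h + v)
(-43*(-5) - 350)*(381 + a(f, 4)) = (-43*(-5) - 350)*(381 + (3 + 4 - 8)) = (215 - 350)*(381 - 1) = -135*380 = -51300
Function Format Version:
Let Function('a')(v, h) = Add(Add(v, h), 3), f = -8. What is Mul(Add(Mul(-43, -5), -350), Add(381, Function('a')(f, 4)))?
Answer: -51300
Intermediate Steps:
Function('a')(v, h) = Add(3, h, v) (Function('a')(v, h) = Add(Add(h, v), 3) = Add(3, h, v))
Mul(Add(Mul(-43, -5), -350), Add(381, Function('a')(f, 4))) = Mul(Add(Mul(-43, -5), -350), Add(381, Add(3, 4, -8))) = Mul(Add(215, -350), Add(381, -1)) = Mul(-135, 380) = -51300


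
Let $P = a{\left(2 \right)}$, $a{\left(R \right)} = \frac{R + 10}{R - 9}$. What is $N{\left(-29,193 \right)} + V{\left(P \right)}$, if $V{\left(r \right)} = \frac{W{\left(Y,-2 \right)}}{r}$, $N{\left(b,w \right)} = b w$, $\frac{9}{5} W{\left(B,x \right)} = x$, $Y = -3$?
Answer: $- \frac{302203}{54} \approx -5596.4$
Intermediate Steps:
$W{\left(B,x \right)} = \frac{5 x}{9}$
$a{\left(R \right)} = \frac{10 + R}{-9 + R}$
$P = - \frac{12}{7}$ ($P = \frac{10 + 2}{-9 + 2} = \frac{1}{-7} \cdot 12 = \left(- \frac{1}{7}\right) 12 = - \frac{12}{7} \approx -1.7143$)
$V{\left(r \right)} = - \frac{10}{9 r}$ ($V{\left(r \right)} = \frac{\frac{5}{9} \left(-2\right)}{r} = - \frac{10}{9 r}$)
$N{\left(-29,193 \right)} + V{\left(P \right)} = \left(-29\right) 193 - \frac{10}{9 \left(- \frac{12}{7}\right)} = -5597 - - \frac{35}{54} = -5597 + \frac{35}{54} = - \frac{302203}{54}$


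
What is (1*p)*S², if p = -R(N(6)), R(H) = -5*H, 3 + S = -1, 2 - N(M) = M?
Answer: -320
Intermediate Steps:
N(M) = 2 - M
S = -4 (S = -3 - 1 = -4)
p = -20 (p = -(-5)*(2 - 1*6) = -(-5)*(2 - 6) = -(-5)*(-4) = -1*20 = -20)
(1*p)*S² = (1*(-20))*(-4)² = -20*16 = -320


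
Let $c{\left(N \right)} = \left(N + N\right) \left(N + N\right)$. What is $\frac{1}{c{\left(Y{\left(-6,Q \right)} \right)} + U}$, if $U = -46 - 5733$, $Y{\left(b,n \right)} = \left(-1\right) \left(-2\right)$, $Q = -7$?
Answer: $- \frac{1}{5763} \approx -0.00017352$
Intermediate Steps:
$Y{\left(b,n \right)} = 2$
$c{\left(N \right)} = 4 N^{2}$ ($c{\left(N \right)} = 2 N 2 N = 4 N^{2}$)
$U = -5779$ ($U = -46 - 5733 = -5779$)
$\frac{1}{c{\left(Y{\left(-6,Q \right)} \right)} + U} = \frac{1}{4 \cdot 2^{2} - 5779} = \frac{1}{4 \cdot 4 - 5779} = \frac{1}{16 - 5779} = \frac{1}{-5763} = - \frac{1}{5763}$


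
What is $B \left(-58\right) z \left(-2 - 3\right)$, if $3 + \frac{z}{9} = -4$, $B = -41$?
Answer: $749070$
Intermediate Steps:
$z = -63$ ($z = -27 + 9 \left(-4\right) = -27 - 36 = -63$)
$B \left(-58\right) z \left(-2 - 3\right) = \left(-41\right) \left(-58\right) \left(- 63 \left(-2 - 3\right)\right) = 2378 \left(\left(-63\right) \left(-5\right)\right) = 2378 \cdot 315 = 749070$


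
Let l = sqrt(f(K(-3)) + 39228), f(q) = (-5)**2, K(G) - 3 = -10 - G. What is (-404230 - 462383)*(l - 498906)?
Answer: 432358425378 - 866613*sqrt(39253) ≈ 4.3219e+11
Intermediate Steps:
K(G) = -7 - G (K(G) = 3 + (-10 - G) = -7 - G)
f(q) = 25
l = sqrt(39253) (l = sqrt(25 + 39228) = sqrt(39253) ≈ 198.12)
(-404230 - 462383)*(l - 498906) = (-404230 - 462383)*(sqrt(39253) - 498906) = -866613*(-498906 + sqrt(39253)) = 432358425378 - 866613*sqrt(39253)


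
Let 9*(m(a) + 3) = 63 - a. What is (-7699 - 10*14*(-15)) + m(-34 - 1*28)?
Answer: -50293/9 ≈ -5588.1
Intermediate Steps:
m(a) = 4 - a/9 (m(a) = -3 + (63 - a)/9 = -3 + (7 - a/9) = 4 - a/9)
(-7699 - 10*14*(-15)) + m(-34 - 1*28) = (-7699 - 10*14*(-15)) + (4 - (-34 - 1*28)/9) = (-7699 - 140*(-15)) + (4 - (-34 - 28)/9) = (-7699 + 2100) + (4 - 1/9*(-62)) = -5599 + (4 + 62/9) = -5599 + 98/9 = -50293/9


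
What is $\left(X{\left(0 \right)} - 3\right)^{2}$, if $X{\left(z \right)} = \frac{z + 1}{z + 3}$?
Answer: $\frac{64}{9} \approx 7.1111$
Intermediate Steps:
$X{\left(z \right)} = \frac{1 + z}{3 + z}$
$\left(X{\left(0 \right)} - 3\right)^{2} = \left(\frac{1 + 0}{3 + 0} - 3\right)^{2} = \left(\frac{1}{3} \cdot 1 - 3\right)^{2} = \left(\frac{1}{3} - 3\right)^{2} = \left(- \frac{8}{3}\right)^{2} = \frac{64}{9}$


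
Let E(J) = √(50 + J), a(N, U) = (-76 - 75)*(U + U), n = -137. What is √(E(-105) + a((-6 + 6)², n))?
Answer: √(41374 + I*√55) ≈ 203.41 + 0.018*I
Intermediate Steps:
a(N, U) = -302*U
√(E(-105) + a((-6 + 6)², n)) = √(√(50 - 105) - 302*(-137)) = √(√(-55) + 41374) = √(I*√55 + 41374) = √(41374 + I*√55)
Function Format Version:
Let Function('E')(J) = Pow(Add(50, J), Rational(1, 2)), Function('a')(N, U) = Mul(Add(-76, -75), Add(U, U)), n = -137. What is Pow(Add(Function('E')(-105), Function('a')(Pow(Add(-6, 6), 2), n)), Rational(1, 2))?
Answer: Pow(Add(41374, Mul(I, Pow(55, Rational(1, 2)))), Rational(1, 2)) ≈ Add(203.41, Mul(0.018, I))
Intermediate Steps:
Function('a')(N, U) = Mul(-302, U) (Function('a')(N, U) = Mul(-151, Mul(2, U)) = Mul(-302, U))
Pow(Add(Function('E')(-105), Function('a')(Pow(Add(-6, 6), 2), n)), Rational(1, 2)) = Pow(Add(Pow(Add(50, -105), Rational(1, 2)), Mul(-302, -137)), Rational(1, 2)) = Pow(Add(Pow(-55, Rational(1, 2)), 41374), Rational(1, 2)) = Pow(Add(Mul(I, Pow(55, Rational(1, 2))), 41374), Rational(1, 2)) = Pow(Add(41374, Mul(I, Pow(55, Rational(1, 2)))), Rational(1, 2))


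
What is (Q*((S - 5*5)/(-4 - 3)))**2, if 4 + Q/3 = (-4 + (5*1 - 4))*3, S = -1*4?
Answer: 1279161/49 ≈ 26105.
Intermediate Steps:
S = -4
Q = -39 (Q = -12 + 3*((-4 + (5*1 - 4))*3) = -12 + 3*((-4 + (5 - 4))*3) = -12 + 3*((-4 + 1)*3) = -12 + 3*(-3*3) = -12 + 3*(-9) = -12 - 27 = -39)
(Q*((S - 5*5)/(-4 - 3)))**2 = (-39*(-4 - 5*5)/(-4 - 3))**2 = (-39*(-4 - 25)/(-7))**2 = (-(-1131)*(-1)/7)**2 = (-39*29/7)**2 = (-1131/7)**2 = 1279161/49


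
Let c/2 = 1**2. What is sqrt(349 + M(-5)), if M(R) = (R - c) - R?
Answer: sqrt(347) ≈ 18.628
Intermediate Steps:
c = 2 (c = 2*1**2 = 2*1 = 2)
M(R) = -2 (M(R) = (R - 1*2) - R = (R - 2) - R = (-2 + R) - R = -2)
sqrt(349 + M(-5)) = sqrt(349 - 2) = sqrt(347)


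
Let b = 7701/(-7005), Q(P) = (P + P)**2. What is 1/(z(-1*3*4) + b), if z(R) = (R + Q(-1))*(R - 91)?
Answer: 2335/1921473 ≈ 0.0012152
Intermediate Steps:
Q(P) = 4*P**2 (Q(P) = (2*P)**2 = 4*P**2)
z(R) = (-91 + R)*(4 + R) (z(R) = (R + 4*(-1)**2)*(R - 91) = (R + 4*1)*(-91 + R) = (R + 4)*(-91 + R) = (4 + R)*(-91 + R) = (-91 + R)*(4 + R))
b = -2567/2335 (b = 7701*(-1/7005) = -2567/2335 ≈ -1.0994)
1/(z(-1*3*4) + b) = 1/((-364 + (-1*3*4)**2 - 87*(-1*3)*4) - 2567/2335) = 1/((-364 + (-3*4)**2 - (-261)*4) - 2567/2335) = 1/((-364 + (-12)**2 - 87*(-12)) - 2567/2335) = 1/((-364 + 144 + 1044) - 2567/2335) = 1/(824 - 2567/2335) = 1/(1921473/2335) = 2335/1921473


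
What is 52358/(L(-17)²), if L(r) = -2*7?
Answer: 26179/98 ≈ 267.13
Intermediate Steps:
L(r) = -14
52358/(L(-17)²) = 52358/((-14)²) = 52358/196 = 52358*(1/196) = 26179/98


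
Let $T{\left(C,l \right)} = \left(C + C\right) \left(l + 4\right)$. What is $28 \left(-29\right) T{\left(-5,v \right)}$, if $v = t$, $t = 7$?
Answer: $89320$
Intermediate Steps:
$v = 7$
$T{\left(C,l \right)} = 2 C \left(4 + l\right)$
$28 \left(-29\right) T{\left(-5,v \right)} = 28 \left(-29\right) 2 \left(-5\right) \left(4 + 7\right) = - 812 \cdot 2 \left(-5\right) 11 = \left(-812\right) \left(-110\right) = 89320$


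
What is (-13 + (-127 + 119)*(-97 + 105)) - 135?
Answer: -212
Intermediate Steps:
(-13 + (-127 + 119)*(-97 + 105)) - 135 = (-13 - 8*8) - 135 = (-13 - 64) - 135 = -77 - 135 = -212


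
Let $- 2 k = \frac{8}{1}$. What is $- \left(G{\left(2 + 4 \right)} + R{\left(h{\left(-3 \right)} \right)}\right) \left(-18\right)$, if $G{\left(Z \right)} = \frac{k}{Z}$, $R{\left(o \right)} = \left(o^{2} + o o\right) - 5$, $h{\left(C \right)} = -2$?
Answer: $42$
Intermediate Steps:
$R{\left(o \right)} = -5 + 2 o^{2}$ ($R{\left(o \right)} = \left(o^{2} + o^{2}\right) - 5 = 2 o^{2} - 5 = -5 + 2 o^{2}$)
$k = -4$ ($k = - \frac{8 \cdot 1^{-1}}{2} = - \frac{8 \cdot 1}{2} = \left(- \frac{1}{2}\right) 8 = -4$)
$G{\left(Z \right)} = - \frac{4}{Z}$
$- \left(G{\left(2 + 4 \right)} + R{\left(h{\left(-3 \right)} \right)}\right) \left(-18\right) = - \left(- \frac{4}{2 + 4} - \left(5 - 2 \left(-2\right)^{2}\right)\right) \left(-18\right) = - \left(- \frac{4}{6} + \left(-5 + 2 \cdot 4\right)\right) \left(-18\right) = - \left(\left(-4\right) \frac{1}{6} + \left(-5 + 8\right)\right) \left(-18\right) = - \left(- \frac{2}{3} + 3\right) \left(-18\right) = - \frac{7 \left(-18\right)}{3} = \left(-1\right) \left(-42\right) = 42$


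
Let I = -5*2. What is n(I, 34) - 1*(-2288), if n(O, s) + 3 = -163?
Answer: 2122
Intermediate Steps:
I = -10
n(O, s) = -166 (n(O, s) = -3 - 163 = -166)
n(I, 34) - 1*(-2288) = -166 - 1*(-2288) = -166 + 2288 = 2122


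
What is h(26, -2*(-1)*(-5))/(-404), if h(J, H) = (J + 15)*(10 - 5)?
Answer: -205/404 ≈ -0.50743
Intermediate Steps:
h(J, H) = 75 + 5*J (h(J, H) = (15 + J)*5 = 75 + 5*J)
h(26, -2*(-1)*(-5))/(-404) = (75 + 5*26)/(-404) = (75 + 130)*(-1/404) = 205*(-1/404) = -205/404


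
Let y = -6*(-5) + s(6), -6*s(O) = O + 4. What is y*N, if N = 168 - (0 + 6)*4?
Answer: 4080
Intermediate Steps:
s(O) = -⅔ - O/6 (s(O) = -(O + 4)/6 = -(4 + O)/6 = -⅔ - O/6)
y = 85/3 (y = -6*(-5) + (-⅔ - ⅙*6) = 30 + (-⅔ - 1) = 30 - 5/3 = 85/3 ≈ 28.333)
N = 144 (N = 168 - 6*4 = 168 - 1*24 = 168 - 24 = 144)
y*N = (85/3)*144 = 4080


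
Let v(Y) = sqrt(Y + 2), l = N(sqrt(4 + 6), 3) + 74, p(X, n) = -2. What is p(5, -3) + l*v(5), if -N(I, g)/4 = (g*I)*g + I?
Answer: -2 - 40*sqrt(70) + 74*sqrt(7) ≈ -140.88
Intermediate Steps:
N(I, g) = -4*I - 4*I*g**2 (N(I, g) = -4*((g*I)*g + I) = -4*((I*g)*g + I) = -4*(I*g**2 + I) = -4*(I + I*g**2) = -4*I - 4*I*g**2)
l = 74 - 40*sqrt(10) (l = -4*sqrt(4 + 6)*(1 + 3**2) + 74 = -4*sqrt(10)*(1 + 9) + 74 = -4*sqrt(10)*10 + 74 = -40*sqrt(10) + 74 = 74 - 40*sqrt(10) ≈ -52.491)
v(Y) = sqrt(2 + Y)
p(5, -3) + l*v(5) = -2 + (74 - 40*sqrt(10))*sqrt(2 + 5) = -2 + (74 - 40*sqrt(10))*sqrt(7) = -2 + sqrt(7)*(74 - 40*sqrt(10))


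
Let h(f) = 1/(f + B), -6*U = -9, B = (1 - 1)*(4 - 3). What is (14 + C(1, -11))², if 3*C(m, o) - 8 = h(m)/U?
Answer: 23104/81 ≈ 285.23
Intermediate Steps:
B = 0 (B = 0*1 = 0)
U = 3/2 (U = -⅙*(-9) = 3/2 ≈ 1.5000)
h(f) = 1/f (h(f) = 1/(f + 0) = 1/f)
C(m, o) = 8/3 + 2/(9*m) (C(m, o) = 8/3 + (1/(m*(3/2)))/3 = 8/3 + ((⅔)/m)/3 = 8/3 + (2/(3*m))/3 = 8/3 + 2/(9*m))
(14 + C(1, -11))² = (14 + (2/9)*(1 + 12*1)/1)² = (14 + (2/9)*1*(1 + 12))² = (14 + (2/9)*1*13)² = (14 + 26/9)² = (152/9)² = 23104/81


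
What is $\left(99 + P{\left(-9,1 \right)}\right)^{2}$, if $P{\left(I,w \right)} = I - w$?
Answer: $7921$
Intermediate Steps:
$\left(99 + P{\left(-9,1 \right)}\right)^{2} = \left(99 - 10\right)^{2} = 89^{2} = 7921$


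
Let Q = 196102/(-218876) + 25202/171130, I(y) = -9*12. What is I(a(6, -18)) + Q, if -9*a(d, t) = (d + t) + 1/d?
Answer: -1018329452337/9364062470 ≈ -108.75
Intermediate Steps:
a(d, t) = -d/9 - t/9 - 1/(9*d) (a(d, t) = -((d + t) + 1/d)/9 = -(d + t + 1/d)/9 = -d/9 - t/9 - 1/(9*d))
I(y) = -108
Q = -7010705577/9364062470 (Q = 196102*(-1/218876) + 25202*(1/171130) = -98051/109438 + 12601/85565 = -7010705577/9364062470 ≈ -0.74868)
I(a(6, -18)) + Q = -108 - 7010705577/9364062470 = -1018329452337/9364062470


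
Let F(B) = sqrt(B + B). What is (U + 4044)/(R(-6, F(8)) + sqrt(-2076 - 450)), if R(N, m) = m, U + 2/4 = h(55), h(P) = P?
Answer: 8197/1271 - 8197*I*sqrt(2526)/5084 ≈ 6.4492 - 81.034*I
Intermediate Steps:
F(B) = sqrt(2)*sqrt(B) (F(B) = sqrt(2*B) = sqrt(2)*sqrt(B))
U = 109/2 (U = -1/2 + 55 = 109/2 ≈ 54.500)
(U + 4044)/(R(-6, F(8)) + sqrt(-2076 - 450)) = (109/2 + 4044)/(sqrt(2)*sqrt(8) + sqrt(-2076 - 450)) = 8197/(2*(sqrt(2)*(2*sqrt(2)) + sqrt(-2526))) = 8197/(2*(4 + I*sqrt(2526)))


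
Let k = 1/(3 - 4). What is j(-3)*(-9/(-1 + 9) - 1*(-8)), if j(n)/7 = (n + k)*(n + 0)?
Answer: 1155/2 ≈ 577.50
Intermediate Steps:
k = -1 (k = 1/(-1) = -1)
j(n) = 7*n*(-1 + n) (j(n) = 7*((n - 1)*(n + 0)) = 7*((-1 + n)*n) = 7*(n*(-1 + n)) = 7*n*(-1 + n))
j(-3)*(-9/(-1 + 9) - 1*(-8)) = (7*(-3)*(-1 - 3))*(-9/(-1 + 9) - 1*(-8)) = (7*(-3)*(-4))*(-9/8 + 8) = 84*((⅛)*(-9) + 8) = 84*(-9/8 + 8) = 84*(55/8) = 1155/2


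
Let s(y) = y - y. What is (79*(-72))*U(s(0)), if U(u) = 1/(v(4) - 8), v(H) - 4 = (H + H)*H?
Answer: -1422/7 ≈ -203.14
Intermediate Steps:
v(H) = 4 + 2*H**2 (v(H) = 4 + (H + H)*H = 4 + (2*H)*H = 4 + 2*H**2)
s(y) = 0
U(u) = 1/28 (U(u) = 1/((4 + 2*4**2) - 8) = 1/((4 + 2*16) - 8) = 1/((4 + 32) - 8) = 1/(36 - 8) = 1/28)
(79*(-72))*U(s(0)) = (79*(-72))*(1/28) = -5688*1/28 = -1422/7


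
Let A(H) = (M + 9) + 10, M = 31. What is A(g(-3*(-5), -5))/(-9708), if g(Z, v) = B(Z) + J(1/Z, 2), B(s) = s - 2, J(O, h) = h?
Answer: -25/4854 ≈ -0.0051504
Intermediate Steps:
B(s) = -2 + s
g(Z, v) = Z (g(Z, v) = (-2 + Z) + 2 = Z)
A(H) = 50 (A(H) = (31 + 9) + 10 = 40 + 10 = 50)
A(g(-3*(-5), -5))/(-9708) = 50/(-9708) = 50*(-1/9708) = -25/4854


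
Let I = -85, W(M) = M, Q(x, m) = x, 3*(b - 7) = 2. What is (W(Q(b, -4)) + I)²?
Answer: 53824/9 ≈ 5980.4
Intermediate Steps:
b = 23/3 (b = 7 + (⅓)*2 = 7 + ⅔ = 23/3 ≈ 7.6667)
(W(Q(b, -4)) + I)² = (23/3 - 85)² = (-232/3)² = 53824/9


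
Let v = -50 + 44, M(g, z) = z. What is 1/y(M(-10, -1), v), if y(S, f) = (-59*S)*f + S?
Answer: -1/355 ≈ -0.0028169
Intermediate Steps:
v = -6
y(S, f) = S - 59*S*f (y(S, f) = -59*S*f + S = S - 59*S*f)
1/y(M(-10, -1), v) = 1/(-(1 - 59*(-6))) = 1/(-(1 + 354)) = 1/(-1*355) = 1/(-355) = -1/355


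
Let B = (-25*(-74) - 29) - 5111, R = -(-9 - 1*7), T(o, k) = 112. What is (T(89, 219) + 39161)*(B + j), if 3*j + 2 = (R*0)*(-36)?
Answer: -129234352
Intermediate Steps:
R = 16 (R = -(-9 - 7) = -1*(-16) = 16)
B = -3290 (B = (1850 - 29) - 5111 = 1821 - 5111 = -3290)
j = -⅔ (j = -⅔ + ((16*0)*(-36))/3 = -⅔ + (0*(-36))/3 = -⅔ + (⅓)*0 = -⅔ + 0 = -⅔ ≈ -0.66667)
(T(89, 219) + 39161)*(B + j) = (112 + 39161)*(-3290 - ⅔) = 39273*(-9872/3) = -129234352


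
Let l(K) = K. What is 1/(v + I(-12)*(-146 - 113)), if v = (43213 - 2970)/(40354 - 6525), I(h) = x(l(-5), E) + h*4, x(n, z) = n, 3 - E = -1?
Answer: 33829/464410926 ≈ 7.2843e-5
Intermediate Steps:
E = 4 (E = 3 - 1*(-1) = 3 + 1 = 4)
I(h) = -5 + 4*h (I(h) = -5 + h*4 = -5 + 4*h)
v = 40243/33829 ≈ 1.1896
1/(v + I(-12)*(-146 - 113)) = 1/(40243/33829 + (-5 + 4*(-12))*(-146 - 113)) = 1/(40243/33829 + (-5 - 48)*(-259)) = 1/(40243/33829 - 53*(-259)) = 1/(40243/33829 + 13727) = 1/(464410926/33829) = 33829/464410926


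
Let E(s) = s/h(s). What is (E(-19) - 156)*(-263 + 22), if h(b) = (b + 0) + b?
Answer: 74951/2 ≈ 37476.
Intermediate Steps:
h(b) = 2*b (h(b) = b + b = 2*b)
E(s) = 1/2 (E(s) = s/((2*s)) = s*(1/(2*s)) = 1/2)
(E(-19) - 156)*(-263 + 22) = (1/2 - 156)*(-263 + 22) = -311/2*(-241) = 74951/2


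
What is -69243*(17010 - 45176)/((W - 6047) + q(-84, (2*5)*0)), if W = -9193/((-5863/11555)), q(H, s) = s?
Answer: 1905766525949/11795259 ≈ 1.6157e+5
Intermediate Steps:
W = 106225115/5863 (W = -9193/((-5863*1/11555)) = -9193/(-5863/11555) = -9193*(-11555/5863) = 106225115/5863 ≈ 18118.)
-69243*(17010 - 45176)/((W - 6047) + q(-84, (2*5)*0)) = -69243*(17010 - 45176)/((106225115/5863 - 6047) + (2*5)*0) = -69243*(-28166/(70771554/5863 + 10*0)) = -69243*(-28166/(70771554/5863 + 0)) = -69243/((70771554/5863)*(-1/28166)) = -69243/(-35385777/82568629) = -69243*(-82568629/35385777) = 1905766525949/11795259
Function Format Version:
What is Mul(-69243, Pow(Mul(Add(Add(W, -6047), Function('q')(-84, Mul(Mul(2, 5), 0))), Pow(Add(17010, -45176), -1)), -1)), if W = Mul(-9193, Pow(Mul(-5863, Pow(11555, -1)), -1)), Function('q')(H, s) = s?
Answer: Rational(1905766525949, 11795259) ≈ 1.6157e+5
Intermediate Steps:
W = Rational(106225115, 5863) (W = Mul(-9193, Pow(Mul(-5863, Rational(1, 11555)), -1)) = Mul(-9193, Pow(Rational(-5863, 11555), -1)) = Mul(-9193, Rational(-11555, 5863)) = Rational(106225115, 5863) ≈ 18118.)
Mul(-69243, Pow(Mul(Add(Add(W, -6047), Function('q')(-84, Mul(Mul(2, 5), 0))), Pow(Add(17010, -45176), -1)), -1)) = Mul(-69243, Pow(Mul(Add(Add(Rational(106225115, 5863), -6047), Mul(Mul(2, 5), 0)), Pow(Add(17010, -45176), -1)), -1)) = Mul(-69243, Pow(Mul(Add(Rational(70771554, 5863), Mul(10, 0)), Pow(-28166, -1)), -1)) = Mul(-69243, Pow(Mul(Add(Rational(70771554, 5863), 0), Rational(-1, 28166)), -1)) = Mul(-69243, Pow(Mul(Rational(70771554, 5863), Rational(-1, 28166)), -1)) = Mul(-69243, Pow(Rational(-35385777, 82568629), -1)) = Mul(-69243, Rational(-82568629, 35385777)) = Rational(1905766525949, 11795259)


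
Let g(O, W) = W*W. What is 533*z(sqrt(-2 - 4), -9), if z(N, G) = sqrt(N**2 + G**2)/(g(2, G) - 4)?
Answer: 2665*sqrt(3)/77 ≈ 59.947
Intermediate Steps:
g(O, W) = W**2
z(N, G) = sqrt(G**2 + N**2)/(-4 + G**2) (z(N, G) = sqrt(N**2 + G**2)/(G**2 - 4) = sqrt(G**2 + N**2)/(-4 + G**2))
533*z(sqrt(-2 - 4), -9) = 533*(sqrt((-9)**2 + (sqrt(-2 - 4))**2)/(-4 + (-9)**2)) = 533*(sqrt(81 + (sqrt(-6))**2)/(-4 + 81)) = 533*(sqrt(81 + (I*sqrt(6))**2)/77) = 533*(sqrt(81 - 6)/77) = 533*(sqrt(75)/77) = 533*((5*sqrt(3))/77) = 533*(5*sqrt(3)/77) = 2665*sqrt(3)/77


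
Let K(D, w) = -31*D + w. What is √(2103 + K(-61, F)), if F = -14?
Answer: 2*√995 ≈ 63.087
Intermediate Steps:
K(D, w) = w - 31*D
√(2103 + K(-61, F)) = √(2103 + (-14 - 31*(-61))) = √(2103 + (-14 + 1891)) = √(2103 + 1877) = √3980 = 2*√995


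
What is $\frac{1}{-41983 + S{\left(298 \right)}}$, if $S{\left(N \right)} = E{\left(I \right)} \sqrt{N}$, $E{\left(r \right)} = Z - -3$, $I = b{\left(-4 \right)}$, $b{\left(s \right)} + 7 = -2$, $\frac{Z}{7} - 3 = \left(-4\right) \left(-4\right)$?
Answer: $- \frac{41983}{1757060481} - \frac{136 \sqrt{298}}{1757060481} \approx -2.523 \cdot 10^{-5}$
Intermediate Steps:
$Z = 133$ ($Z = 21 + 7 \left(\left(-4\right) \left(-4\right)\right) = 21 + 7 \cdot 16 = 21 + 112 = 133$)
$b{\left(s \right)} = -9$ ($b{\left(s \right)} = -7 - 2 = -9$)
$I = -9$
$E{\left(r \right)} = 136$ ($E{\left(r \right)} = 133 - -3 = 133 + 3 = 136$)
$S{\left(N \right)} = 136 \sqrt{N}$
$\frac{1}{-41983 + S{\left(298 \right)}} = \frac{1}{-41983 + 136 \sqrt{298}}$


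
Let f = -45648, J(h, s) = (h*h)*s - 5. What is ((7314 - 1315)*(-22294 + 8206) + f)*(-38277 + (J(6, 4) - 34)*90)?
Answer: 2437598436120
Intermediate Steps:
J(h, s) = -5 + s*h² (J(h, s) = h²*s - 5 = s*h² - 5 = -5 + s*h²)
((7314 - 1315)*(-22294 + 8206) + f)*(-38277 + (J(6, 4) - 34)*90) = ((7314 - 1315)*(-22294 + 8206) - 45648)*(-38277 + ((-5 + 4*6²) - 34)*90) = (5999*(-14088) - 45648)*(-38277 + ((-5 + 4*36) - 34)*90) = (-84513912 - 45648)*(-38277 + ((-5 + 144) - 34)*90) = -84559560*(-38277 + (139 - 34)*90) = -84559560*(-38277 + 105*90) = -84559560*(-38277 + 9450) = -84559560*(-28827) = 2437598436120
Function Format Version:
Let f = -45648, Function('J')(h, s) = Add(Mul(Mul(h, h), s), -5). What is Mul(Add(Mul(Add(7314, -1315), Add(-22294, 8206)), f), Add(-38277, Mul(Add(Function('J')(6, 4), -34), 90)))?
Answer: 2437598436120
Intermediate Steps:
Function('J')(h, s) = Add(-5, Mul(s, Pow(h, 2))) (Function('J')(h, s) = Add(Mul(Pow(h, 2), s), -5) = Add(Mul(s, Pow(h, 2)), -5) = Add(-5, Mul(s, Pow(h, 2))))
Mul(Add(Mul(Add(7314, -1315), Add(-22294, 8206)), f), Add(-38277, Mul(Add(Function('J')(6, 4), -34), 90))) = Mul(Add(Mul(Add(7314, -1315), Add(-22294, 8206)), -45648), Add(-38277, Mul(Add(Add(-5, Mul(4, Pow(6, 2))), -34), 90))) = Mul(Add(Mul(5999, -14088), -45648), Add(-38277, Mul(Add(Add(-5, Mul(4, 36)), -34), 90))) = Mul(Add(-84513912, -45648), Add(-38277, Mul(Add(Add(-5, 144), -34), 90))) = Mul(-84559560, Add(-38277, Mul(Add(139, -34), 90))) = Mul(-84559560, Add(-38277, Mul(105, 90))) = Mul(-84559560, Add(-38277, 9450)) = Mul(-84559560, -28827) = 2437598436120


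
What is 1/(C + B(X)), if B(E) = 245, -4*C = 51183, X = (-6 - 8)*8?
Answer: -4/50203 ≈ -7.9677e-5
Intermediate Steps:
X = -112 (X = -14*8 = -112)
C = -51183/4 (C = -¼*51183 = -51183/4 ≈ -12796.)
1/(C + B(X)) = 1/(-51183/4 + 245) = 1/(-50203/4) = -4/50203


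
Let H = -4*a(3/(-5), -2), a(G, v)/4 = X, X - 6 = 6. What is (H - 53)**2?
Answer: 60025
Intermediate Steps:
X = 12 (X = 6 + 6 = 12)
a(G, v) = 48 (a(G, v) = 4*12 = 48)
H = -192 (H = -4*48 = -192)
(H - 53)**2 = (-192 - 53)**2 = (-245)**2 = 60025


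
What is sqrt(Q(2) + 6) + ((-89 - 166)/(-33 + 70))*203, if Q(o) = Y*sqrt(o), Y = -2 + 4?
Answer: -51765/37 + sqrt(6 + 2*sqrt(2)) ≈ -1396.1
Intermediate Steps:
Y = 2
Q(o) = 2*sqrt(o)
sqrt(Q(2) + 6) + ((-89 - 166)/(-33 + 70))*203 = sqrt(2*sqrt(2) + 6) + ((-89 - 166)/(-33 + 70))*203 = sqrt(6 + 2*sqrt(2)) - 255/37*203 = sqrt(6 + 2*sqrt(2)) - 51765/37 = -51765/37 + sqrt(6 + 2*sqrt(2))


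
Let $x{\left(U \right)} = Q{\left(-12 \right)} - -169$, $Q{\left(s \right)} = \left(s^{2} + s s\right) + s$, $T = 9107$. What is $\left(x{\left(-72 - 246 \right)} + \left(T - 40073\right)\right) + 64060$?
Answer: $33539$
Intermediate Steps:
$Q{\left(s \right)} = s + 2 s^{2}$ ($Q{\left(s \right)} = \left(s^{2} + s^{2}\right) + s = 2 s^{2} + s = s + 2 s^{2}$)
$x{\left(U \right)} = 445$ ($x{\left(U \right)} = - 12 \left(1 + 2 \left(-12\right)\right) - -169 = - 12 \left(1 - 24\right) + 169 = \left(-12\right) \left(-23\right) + 169 = 276 + 169 = 445$)
$\left(x{\left(-72 - 246 \right)} + \left(T - 40073\right)\right) + 64060 = \left(445 + \left(9107 - 40073\right)\right) + 64060 = \left(445 - 30966\right) + 64060 = -30521 + 64060 = 33539$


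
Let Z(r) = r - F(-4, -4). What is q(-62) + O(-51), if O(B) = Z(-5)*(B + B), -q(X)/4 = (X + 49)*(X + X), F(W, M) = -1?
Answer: -6040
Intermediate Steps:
Z(r) = 1 + r (Z(r) = r - 1*(-1) = r + 1 = 1 + r)
q(X) = -8*X*(49 + X) (q(X) = -4*(X + 49)*(X + X) = -4*(49 + X)*2*X = -8*X*(49 + X))
O(B) = -8*B (O(B) = (1 - 5)*(B + B) = -8*B)
q(-62) + O(-51) = -8*(-62)*(49 - 62) - 8*(-51) = -8*(-62)*(-13) + 408 = -6448 + 408 = -6040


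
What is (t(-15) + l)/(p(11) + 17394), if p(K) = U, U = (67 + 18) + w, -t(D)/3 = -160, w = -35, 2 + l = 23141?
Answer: 23619/17444 ≈ 1.3540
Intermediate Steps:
l = 23139 (l = -2 + 23141 = 23139)
t(D) = 480 (t(D) = -3*(-160) = 480)
U = 50 (U = (67 + 18) - 35 = 85 - 35 = 50)
p(K) = 50
(t(-15) + l)/(p(11) + 17394) = (480 + 23139)/(50 + 17394) = 23619/17444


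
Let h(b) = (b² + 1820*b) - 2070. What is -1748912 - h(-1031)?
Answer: -933383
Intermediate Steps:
h(b) = -2070 + b² + 1820*b
-1748912 - h(-1031) = -1748912 - (-2070 + (-1031)² + 1820*(-1031)) = -1748912 - (-2070 + 1062961 - 1876420) = -1748912 - 1*(-815529) = -1748912 + 815529 = -933383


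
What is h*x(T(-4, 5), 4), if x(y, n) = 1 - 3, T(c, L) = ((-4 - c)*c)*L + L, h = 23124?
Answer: -46248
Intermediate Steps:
T(c, L) = L + L*c*(-4 - c) (T(c, L) = (c*(-4 - c))*L + L = L*c*(-4 - c) + L = L + L*c*(-4 - c))
x(y, n) = -2
h*x(T(-4, 5), 4) = 23124*(-2) = -46248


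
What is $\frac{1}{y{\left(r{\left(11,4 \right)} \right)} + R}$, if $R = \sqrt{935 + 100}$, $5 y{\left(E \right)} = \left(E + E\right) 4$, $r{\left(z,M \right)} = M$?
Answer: $- \frac{160}{24851} + \frac{75 \sqrt{115}}{24851} \approx 0.025926$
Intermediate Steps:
$y{\left(E \right)} = \frac{8 E}{5}$ ($y{\left(E \right)} = \frac{\left(E + E\right) 4}{5} = \frac{2 E 4}{5} = \frac{8 E}{5}$)
$R = 3 \sqrt{115}$ ($R = \sqrt{1035} = 3 \sqrt{115} \approx 32.171$)
$\frac{1}{y{\left(r{\left(11,4 \right)} \right)} + R} = \frac{1}{\frac{8}{5} \cdot 4 + 3 \sqrt{115}} = \frac{1}{\frac{32}{5} + 3 \sqrt{115}}$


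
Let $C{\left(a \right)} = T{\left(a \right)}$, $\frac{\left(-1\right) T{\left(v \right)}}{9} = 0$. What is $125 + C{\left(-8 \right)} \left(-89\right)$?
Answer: $125$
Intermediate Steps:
$T{\left(v \right)} = 0$ ($T{\left(v \right)} = \left(-9\right) 0 = 0$)
$C{\left(a \right)} = 0$
$125 + C{\left(-8 \right)} \left(-89\right) = 125 + 0 \left(-89\right) = 125 + 0 = 125$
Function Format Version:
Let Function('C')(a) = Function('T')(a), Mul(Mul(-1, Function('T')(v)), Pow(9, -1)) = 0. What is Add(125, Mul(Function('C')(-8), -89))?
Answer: 125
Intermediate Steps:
Function('T')(v) = 0 (Function('T')(v) = Mul(-9, 0) = 0)
Function('C')(a) = 0
Add(125, Mul(Function('C')(-8), -89)) = Add(125, Mul(0, -89)) = Add(125, 0) = 125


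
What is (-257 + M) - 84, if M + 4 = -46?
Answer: -391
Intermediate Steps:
M = -50 (M = -4 - 46 = -50)
(-257 + M) - 84 = (-257 - 50) - 84 = -307 - 84 = -391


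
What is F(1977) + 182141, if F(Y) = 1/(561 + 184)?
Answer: 135695046/745 ≈ 1.8214e+5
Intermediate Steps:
F(Y) = 1/745
F(1977) + 182141 = 1/745 + 182141 = 135695046/745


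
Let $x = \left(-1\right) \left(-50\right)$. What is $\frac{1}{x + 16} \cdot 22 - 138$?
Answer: $- \frac{413}{3} \approx -137.67$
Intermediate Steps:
$x = 50$
$\frac{1}{x + 16} \cdot 22 - 138 = \frac{1}{50 + 16} \cdot 22 - 138 = \frac{1}{66} \cdot 22 - 138 = \frac{1}{3} - 138 = - \frac{413}{3}$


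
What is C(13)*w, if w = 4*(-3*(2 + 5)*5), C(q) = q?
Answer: -5460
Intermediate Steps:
w = -420 (w = 4*(-3*7*5) = 4*(-21*5) = 4*(-105) = -420)
C(13)*w = 13*(-420) = -5460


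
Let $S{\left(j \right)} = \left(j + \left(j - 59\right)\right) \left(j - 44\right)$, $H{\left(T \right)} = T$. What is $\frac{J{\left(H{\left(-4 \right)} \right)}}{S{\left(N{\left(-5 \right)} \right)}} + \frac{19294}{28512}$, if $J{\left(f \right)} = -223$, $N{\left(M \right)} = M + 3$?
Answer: $\frac{125141}{208656} \approx 0.59975$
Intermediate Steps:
$N{\left(M \right)} = 3 + M$
$S{\left(j \right)} = \left(-59 + 2 j\right) \left(-44 + j\right)$ ($S{\left(j \right)} = \left(j + \left(-59 + j\right)\right) \left(-44 + j\right) = \left(-59 + 2 j\right) \left(-44 + j\right)$)
$\frac{J{\left(H{\left(-4 \right)} \right)}}{S{\left(N{\left(-5 \right)} \right)}} + \frac{19294}{28512} = - \frac{223}{2596 - 147 \left(3 - 5\right) + 2 \left(3 - 5\right)^{2}} + \frac{19294}{28512} = - \frac{223}{2596 - -294 + 2 \left(-2\right)^{2}} + 19294 \cdot \frac{1}{28512} = - \frac{223}{2596 + 294 + 2 \cdot 4} + \frac{877}{1296} = - \frac{223}{2596 + 294 + 8} + \frac{877}{1296} = - \frac{223}{2898} + \frac{877}{1296} = \frac{125141}{208656}$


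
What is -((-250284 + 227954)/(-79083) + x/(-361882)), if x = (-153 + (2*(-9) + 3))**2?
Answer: -100841146/493426107 ≈ -0.20437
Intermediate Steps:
x = 28224 (x = (-153 + (-18 + 3))**2 = (-153 - 15)**2 = (-168)**2 = 28224)
-((-250284 + 227954)/(-79083) + x/(-361882)) = -((-250284 + 227954)/(-79083) + 28224/(-361882)) = -(-22330*(-1/79083) + 28224*(-1/361882)) = -(770/2727 - 14112/180941) = -1*100841146/493426107 = -100841146/493426107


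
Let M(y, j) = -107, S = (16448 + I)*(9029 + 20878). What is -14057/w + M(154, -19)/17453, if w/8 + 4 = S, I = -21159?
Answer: -120358113315/19671887992744 ≈ -0.0061183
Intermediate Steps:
S = -140891877 (S = (16448 - 21159)*(9029 + 20878) = -4711*29907 = -140891877)
w = -1127135048 (w = -32 + 8*(-140891877) = -32 - 1127135016 = -1127135048)
-14057/w + M(154, -19)/17453 = -14057/(-1127135048) - 107/17453 = -14057*(-1/1127135048) - 107*1/17453 = 14057/1127135048 - 107/17453 = -120358113315/19671887992744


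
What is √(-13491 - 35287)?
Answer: 29*I*√58 ≈ 220.86*I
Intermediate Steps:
√(-13491 - 35287) = √(-48778) = 29*I*√58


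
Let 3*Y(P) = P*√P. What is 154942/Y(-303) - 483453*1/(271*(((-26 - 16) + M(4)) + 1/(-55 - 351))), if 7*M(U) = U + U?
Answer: 196281918/4495619 + 154942*I*√303/30603 ≈ 43.661 + 88.13*I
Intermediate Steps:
M(U) = 2*U/7 (M(U) = (U + U)/7 = (2*U)/7 = 2*U/7)
Y(P) = P^(3/2)/3 (Y(P) = (P*√P)/3 = P^(3/2)/3)
154942/Y(-303) - 483453*1/(271*(((-26 - 16) + M(4)) + 1/(-55 - 351))) = 154942/(((-303)^(3/2)/3)) - 483453*1/(271*(((-26 - 16) + (2/7)*4) + 1/(-55 - 351))) = 154942/(((-303*I*√303)/3)) - 483453*1/(271*((-42 + 8/7) + 1/(-406))) = 154942/((-101*I*√303)) - 483453*1/(271*(-286/7 - 1/406)) = 154942*(I*√303/30603) - 483453/(271*(-16589/406)) = 154942*I*√303/30603 - 483453/(-4495619/406) = 154942*I*√303/30603 - 483453*(-406/4495619) = 154942*I*√303/30603 + 196281918/4495619 = 196281918/4495619 + 154942*I*√303/30603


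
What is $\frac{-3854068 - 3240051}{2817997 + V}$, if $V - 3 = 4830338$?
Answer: $- \frac{7094119}{7648338} \approx -0.92754$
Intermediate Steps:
$V = 4830341$ ($V = 3 + 4830338 = 4830341$)
$\frac{-3854068 - 3240051}{2817997 + V} = \frac{-3854068 - 3240051}{2817997 + 4830341} = - \frac{7094119}{7648338}$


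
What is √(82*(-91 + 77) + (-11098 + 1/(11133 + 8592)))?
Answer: I*√190584803361/3945 ≈ 110.66*I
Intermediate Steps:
√(82*(-91 + 77) + (-11098 + 1/(11133 + 8592))) = √(82*(-14) + (-11098 + 1/19725)) = √(-1148 + (-11098 + 1/19725)) = √(-1148 - 218908049/19725) = √(-241552349/19725) = I*√190584803361/3945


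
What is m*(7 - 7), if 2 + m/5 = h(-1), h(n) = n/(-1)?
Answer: 0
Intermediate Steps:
h(n) = -n (h(n) = n*(-1) = -n)
m = -5 (m = -10 + 5*(-1*(-1)) = -10 + 5*1 = -10 + 5 = -5)
m*(7 - 7) = -5*(7 - 7) = -5*0 = 0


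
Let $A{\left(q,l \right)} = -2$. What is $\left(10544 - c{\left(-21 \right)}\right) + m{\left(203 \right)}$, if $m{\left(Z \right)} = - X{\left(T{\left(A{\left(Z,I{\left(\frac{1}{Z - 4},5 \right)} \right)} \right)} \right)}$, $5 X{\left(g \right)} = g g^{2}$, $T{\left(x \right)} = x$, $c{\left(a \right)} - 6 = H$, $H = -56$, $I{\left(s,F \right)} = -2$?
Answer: $\frac{52978}{5} \approx 10596.0$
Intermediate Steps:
$c{\left(a \right)} = -50$ ($c{\left(a \right)} = 6 - 56 = -50$)
$X{\left(g \right)} = \frac{g^{3}}{5}$ ($X{\left(g \right)} = \frac{g g^{2}}{5} = \frac{g^{3}}{5}$)
$m{\left(Z \right)} = \frac{8}{5}$ ($m{\left(Z \right)} = - \frac{\left(-2\right)^{3}}{5} = - \frac{-8}{5} = \left(-1\right) \left(- \frac{8}{5}\right) = \frac{8}{5}$)
$\left(10544 - c{\left(-21 \right)}\right) + m{\left(203 \right)} = \left(10544 - -50\right) + \frac{8}{5} = \left(10544 + 50\right) + \frac{8}{5} = 10594 + \frac{8}{5} = \frac{52978}{5}$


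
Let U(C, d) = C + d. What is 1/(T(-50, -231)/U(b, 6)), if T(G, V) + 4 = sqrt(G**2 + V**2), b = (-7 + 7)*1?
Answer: 8/18615 + 2*sqrt(55861)/18615 ≈ 0.025823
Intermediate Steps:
b = 0 (b = 0*1 = 0)
T(G, V) = -4 + sqrt(G**2 + V**2)
1/(T(-50, -231)/U(b, 6)) = 1/((-4 + sqrt((-50)**2 + (-231)**2))/(0 + 6)) = 1/((-4 + sqrt(2500 + 53361))/6) = 1/((-4 + sqrt(55861))*(1/6)) = 1/(-2/3 + sqrt(55861)/6)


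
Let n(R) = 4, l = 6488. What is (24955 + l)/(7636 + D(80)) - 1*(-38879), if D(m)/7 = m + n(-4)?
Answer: 319772339/8224 ≈ 38883.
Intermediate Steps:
D(m) = 28 + 7*m (D(m) = 7*(m + 4) = 7*(4 + m) = 28 + 7*m)
(24955 + l)/(7636 + D(80)) - 1*(-38879) = (24955 + 6488)/(7636 + (28 + 7*80)) - 1*(-38879) = 31443/(7636 + (28 + 560)) + 38879 = 31443/(7636 + 588) + 38879 = 31443/8224 + 38879 = 319772339/8224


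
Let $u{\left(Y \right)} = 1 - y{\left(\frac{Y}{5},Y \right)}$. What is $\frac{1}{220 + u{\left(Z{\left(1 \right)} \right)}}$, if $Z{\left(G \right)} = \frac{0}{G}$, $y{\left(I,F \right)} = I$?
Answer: $\frac{1}{221} \approx 0.0045249$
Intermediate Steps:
$Z{\left(G \right)} = 0$
$u{\left(Y \right)} = 1 - \frac{Y}{5}$
$\frac{1}{220 + u{\left(Z{\left(1 \right)} \right)}} = \frac{1}{220 + \left(1 - 0\right)} = \frac{1}{220 + \left(1 + 0\right)} = \frac{1}{220 + 1} = \frac{1}{221}$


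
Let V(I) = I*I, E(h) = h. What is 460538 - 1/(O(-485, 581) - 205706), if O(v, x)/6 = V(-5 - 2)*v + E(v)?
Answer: 161743708829/351206 ≈ 4.6054e+5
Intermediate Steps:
V(I) = I²
O(v, x) = 300*v (O(v, x) = 6*((-5 - 2)²*v + v) = 6*((-7)²*v + v) = 6*(49*v + v) = 6*(50*v) = 300*v)
460538 - 1/(O(-485, 581) - 205706) = 460538 - 1/(300*(-485) - 205706) = 460538 - 1/(-145500 - 205706) = 460538 - 1/(-351206) = 460538 - 1*(-1/351206) = 460538 + 1/351206 = 161743708829/351206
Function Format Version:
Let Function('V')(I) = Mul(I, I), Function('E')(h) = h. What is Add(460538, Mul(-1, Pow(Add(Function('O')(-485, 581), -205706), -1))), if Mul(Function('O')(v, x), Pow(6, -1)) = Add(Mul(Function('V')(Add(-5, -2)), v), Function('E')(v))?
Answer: Rational(161743708829, 351206) ≈ 4.6054e+5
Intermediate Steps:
Function('V')(I) = Pow(I, 2)
Function('O')(v, x) = Mul(300, v) (Function('O')(v, x) = Mul(6, Add(Mul(Pow(Add(-5, -2), 2), v), v)) = Mul(6, Add(Mul(Pow(-7, 2), v), v)) = Mul(6, Add(Mul(49, v), v)) = Mul(6, Mul(50, v)) = Mul(300, v))
Add(460538, Mul(-1, Pow(Add(Function('O')(-485, 581), -205706), -1))) = Add(460538, Mul(-1, Pow(Add(Mul(300, -485), -205706), -1))) = Add(460538, Mul(-1, Pow(Add(-145500, -205706), -1))) = Add(460538, Mul(-1, Pow(-351206, -1))) = Add(460538, Mul(-1, Rational(-1, 351206))) = Add(460538, Rational(1, 351206)) = Rational(161743708829, 351206)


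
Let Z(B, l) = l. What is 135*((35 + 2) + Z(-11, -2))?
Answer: 4725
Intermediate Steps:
135*((35 + 2) + Z(-11, -2)) = 135*((35 + 2) - 2) = 135*(37 - 2) = 135*35 = 4725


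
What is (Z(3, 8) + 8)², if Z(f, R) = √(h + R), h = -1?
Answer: (8 + √7)² ≈ 113.33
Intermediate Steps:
Z(f, R) = √(-1 + R)
(Z(3, 8) + 8)² = (√(-1 + 8) + 8)² = (√7 + 8)² = (8 + √7)²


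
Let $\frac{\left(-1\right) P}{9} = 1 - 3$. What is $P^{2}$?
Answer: $324$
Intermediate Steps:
$P = 18$ ($P = - 9 \left(1 - 3\right) = \left(-9\right) \left(-2\right) = 18$)
$P^{2} = 18^{2} = 324$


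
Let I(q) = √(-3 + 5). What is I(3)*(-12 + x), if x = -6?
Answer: -18*√2 ≈ -25.456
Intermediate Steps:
I(q) = √2
I(3)*(-12 + x) = √2*(-12 - 6) = √2*(-18) = -18*√2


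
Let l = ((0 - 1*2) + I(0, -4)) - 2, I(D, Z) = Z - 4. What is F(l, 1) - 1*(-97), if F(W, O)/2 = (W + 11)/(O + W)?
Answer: 1069/11 ≈ 97.182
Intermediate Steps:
I(D, Z) = -4 + Z
l = -12 (l = ((0 - 1*2) + (-4 - 4)) - 2 = ((0 - 2) - 8) - 2 = (-2 - 8) - 2 = -10 - 2 = -12)
F(W, O) = 2*(11 + W)/(O + W) (F(W, O) = 2*((W + 11)/(O + W)) = 2*((11 + W)/(O + W)) = 2*(11 + W)/(O + W))
F(l, 1) - 1*(-97) = 2*(11 - 12)/(1 - 12) - 1*(-97) = 2*(-1)/(-11) + 97 = 2*(-1/11)*(-1) + 97 = 2/11 + 97 = 1069/11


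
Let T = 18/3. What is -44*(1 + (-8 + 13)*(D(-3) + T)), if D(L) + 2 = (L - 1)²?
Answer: -4444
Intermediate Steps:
D(L) = -2 + (-1 + L)² (D(L) = -2 + (L - 1)² = -2 + (-1 + L)²)
T = 6 (T = 18*(⅓) = 6)
-44*(1 + (-8 + 13)*(D(-3) + T)) = -44*(1 + (-8 + 13)*((-2 + (-1 - 3)²) + 6)) = -44*(1 + 5*((-2 + (-4)²) + 6)) = -44*(1 + 5*((-2 + 16) + 6)) = -44*(1 + 5*(14 + 6)) = -44*(1 + 5*20) = -44*(1 + 100) = -44*101 = -4444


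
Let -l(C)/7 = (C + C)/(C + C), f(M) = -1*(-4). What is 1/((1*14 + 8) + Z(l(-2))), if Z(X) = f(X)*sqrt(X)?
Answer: 11/298 - I*sqrt(7)/149 ≈ 0.036913 - 0.017757*I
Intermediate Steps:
f(M) = 4
l(C) = -7 (l(C) = -7*(C + C)/(C + C) = -7*2*C/(2*C) = -7*2*C*1/(2*C) = -7*1 = -7)
Z(X) = 4*sqrt(X)
1/((1*14 + 8) + Z(l(-2))) = 1/((1*14 + 8) + 4*sqrt(-7)) = 1/((14 + 8) + 4*(I*sqrt(7))) = 1/(22 + 4*I*sqrt(7))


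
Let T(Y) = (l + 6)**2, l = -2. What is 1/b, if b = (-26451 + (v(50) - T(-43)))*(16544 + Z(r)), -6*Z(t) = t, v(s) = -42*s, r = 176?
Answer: -3/1415323448 ≈ -2.1197e-9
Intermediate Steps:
Z(t) = -t/6
T(Y) = 16 (T(Y) = (-2 + 6)**2 = 4**2 = 16)
b = -1415323448/3 (b = (-26451 + (-42*50 - 1*16))*(16544 - 1/6*176) = (-26451 + (-2100 - 16))*(16544 - 88/3) = (-26451 - 2116)*(49544/3) = -28567*49544/3 = -1415323448/3 ≈ -4.7177e+8)
1/b = 1/(-1415323448/3) = -3/1415323448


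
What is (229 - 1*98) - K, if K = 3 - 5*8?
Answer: 168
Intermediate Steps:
K = -37 (K = 3 - 40 = -37)
(229 - 1*98) - K = (229 - 1*98) - 1*(-37) = (229 - 98) + 37 = 131 + 37 = 168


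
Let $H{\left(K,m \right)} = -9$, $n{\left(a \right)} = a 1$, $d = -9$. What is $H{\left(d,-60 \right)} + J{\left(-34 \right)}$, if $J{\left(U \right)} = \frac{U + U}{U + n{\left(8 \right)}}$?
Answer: $- \frac{83}{13} \approx -6.3846$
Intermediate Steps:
$n{\left(a \right)} = a$
$J{\left(U \right)} = \frac{2 U}{8 + U}$ ($J{\left(U \right)} = \frac{U + U}{U + 8} = \frac{2 U}{8 + U}$)
$H{\left(d,-60 \right)} + J{\left(-34 \right)} = -9 + 2 \left(-34\right) \frac{1}{8 - 34} = -9 + 2 \left(-34\right) \frac{1}{-26} = -9 + 2 \left(-34\right) \left(- \frac{1}{26}\right) = -9 + \frac{34}{13} = - \frac{83}{13}$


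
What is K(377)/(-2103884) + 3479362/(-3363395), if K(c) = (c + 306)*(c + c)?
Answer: -4526130962949/3538096463090 ≈ -1.2793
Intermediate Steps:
K(c) = 2*c*(306 + c) (K(c) = (306 + c)*(2*c) = 2*c*(306 + c))
K(377)/(-2103884) + 3479362/(-3363395) = (2*377*(306 + 377))/(-2103884) + 3479362/(-3363395) = (2*377*683)*(-1/2103884) + 3479362*(-1/3363395) = 514982*(-1/2103884) - 3479362/3363395 = -257491/1051942 - 3479362/3363395 = -4526130962949/3538096463090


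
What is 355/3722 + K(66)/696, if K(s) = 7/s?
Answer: 8166667/85486896 ≈ 0.095531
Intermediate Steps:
355/3722 + K(66)/696 = 355/3722 + (7/66)/696 = 355*(1/3722) + (7*(1/66))*(1/696) = 355/3722 + (7/66)*(1/696) = 355/3722 + 7/45936 = 8166667/85486896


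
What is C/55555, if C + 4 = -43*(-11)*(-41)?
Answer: -19397/55555 ≈ -0.34915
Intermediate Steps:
C = -19397 (C = -4 - 43*(-11)*(-41) = -4 + 473*(-41) = -4 - 19393 = -19397)
C/55555 = -19397/55555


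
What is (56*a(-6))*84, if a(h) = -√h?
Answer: -4704*I*√6 ≈ -11522.0*I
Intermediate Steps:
(56*a(-6))*84 = (56*(-√(-6)))*84 = (56*(-I*√6))*84 = -56*I*√6*84 = -4704*I*√6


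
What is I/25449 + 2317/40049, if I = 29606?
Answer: 1244656027/1019207001 ≈ 1.2212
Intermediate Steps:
I/25449 + 2317/40049 = 29606/25449 + 2317/40049 = 1244656027/1019207001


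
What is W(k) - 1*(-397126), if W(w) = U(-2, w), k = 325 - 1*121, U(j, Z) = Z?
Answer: 397330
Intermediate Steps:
k = 204 (k = 325 - 121 = 204)
W(w) = w
W(k) - 1*(-397126) = 204 - 1*(-397126) = 204 + 397126 = 397330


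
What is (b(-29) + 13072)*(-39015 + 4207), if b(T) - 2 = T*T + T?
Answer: -483343888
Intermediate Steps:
b(T) = 2 + T + T² (b(T) = 2 + (T*T + T) = 2 + (T² + T) = 2 + (T + T²) = 2 + T + T²)
(b(-29) + 13072)*(-39015 + 4207) = ((2 - 29 + (-29)²) + 13072)*(-39015 + 4207) = ((2 - 29 + 841) + 13072)*(-34808) = (814 + 13072)*(-34808) = 13886*(-34808) = -483343888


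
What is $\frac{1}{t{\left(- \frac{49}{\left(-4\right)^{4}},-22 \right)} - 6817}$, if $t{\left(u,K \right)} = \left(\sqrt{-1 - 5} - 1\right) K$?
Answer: $\frac{i}{- 6795 i + 22 \sqrt{6}} \approx -0.00014716 + 1.1671 \cdot 10^{-6} i$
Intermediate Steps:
$t{\left(u,K \right)} = K \left(-1 + i \sqrt{6}\right)$ ($t{\left(u,K \right)} = \left(\sqrt{-6} - 1\right) K = \left(i \sqrt{6} - 1\right) K = \left(-1 + i \sqrt{6}\right) K = K \left(-1 + i \sqrt{6}\right)$)
$\frac{1}{t{\left(- \frac{49}{\left(-4\right)^{4}},-22 \right)} - 6817} = \frac{1}{- 22 \left(-1 + i \sqrt{6}\right) - 6817} = \frac{1}{\left(22 - 22 i \sqrt{6}\right) - 6817} = \frac{1}{-6795 - 22 i \sqrt{6}}$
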